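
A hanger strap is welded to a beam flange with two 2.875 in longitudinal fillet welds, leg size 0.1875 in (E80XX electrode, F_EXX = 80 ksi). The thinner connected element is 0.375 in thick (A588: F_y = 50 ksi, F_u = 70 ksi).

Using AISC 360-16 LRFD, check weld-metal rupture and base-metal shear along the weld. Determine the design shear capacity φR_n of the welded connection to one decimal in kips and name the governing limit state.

Weld metal: throat = 0.707×0.1875 = 0.13256 in, L = 2×2.875 = 5.75 in. φR_n = 0.75 × 0.6 × 80 × 0.13256 × 5.75 = 27.4 kips.
Base metal shear (0.375 in plate): yield φR_n = 1.0×0.6×50×0.375×5.75 = 64.7 kips; rupture φR_n = 0.75×0.6×70×0.375×5.75 = 67.9 kips; take 64.7 kips (yield).
Governing: min(27.4, 64.7) = 27.4 kips → weld metal.

27.4 kips (weld metal governs)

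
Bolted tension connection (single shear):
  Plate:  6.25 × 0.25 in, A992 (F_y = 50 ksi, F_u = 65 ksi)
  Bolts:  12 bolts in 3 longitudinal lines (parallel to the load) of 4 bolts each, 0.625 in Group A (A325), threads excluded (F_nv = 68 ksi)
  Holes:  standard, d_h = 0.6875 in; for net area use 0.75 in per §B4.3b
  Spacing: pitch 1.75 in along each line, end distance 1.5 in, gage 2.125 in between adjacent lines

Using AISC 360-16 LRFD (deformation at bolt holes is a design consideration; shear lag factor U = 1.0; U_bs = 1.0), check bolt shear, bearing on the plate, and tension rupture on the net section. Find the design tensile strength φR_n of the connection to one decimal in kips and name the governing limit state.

48.8 kips (net-section rupture governs)

Bolt shear: A_b = π(0.625)²/4 = 0.3068 in². φR_n = 0.75 × 68 × 0.3068 × 12 × 1 = 187.8 kips.
Bearing (0.25 in plate, F_u = 65 ksi): end bolts L_c = 1.5 − 0.6875/2 = 1.15625, R_n = min(1.2×1.15625×0.25×65, 2.4×0.625×0.25×65) = 22.547 kips/bolt; interior L_c = 1.75 − 0.6875 = 1.0625, R_n = 20.719 kips/bolt. φR_n = 0.75 × (3×22.547 + 9×20.719) = 190.6 kips.
Tension rupture (net): A_n = (6.25 − 3×0.75)×0.25 = 1 in² (U = 1.0, A_e = A_n). φR_n = 0.75 × 65 × 1 = 48.8 kips.
Governing: min(187.8, 190.6, 48.8) = 48.8 kips → net-section rupture.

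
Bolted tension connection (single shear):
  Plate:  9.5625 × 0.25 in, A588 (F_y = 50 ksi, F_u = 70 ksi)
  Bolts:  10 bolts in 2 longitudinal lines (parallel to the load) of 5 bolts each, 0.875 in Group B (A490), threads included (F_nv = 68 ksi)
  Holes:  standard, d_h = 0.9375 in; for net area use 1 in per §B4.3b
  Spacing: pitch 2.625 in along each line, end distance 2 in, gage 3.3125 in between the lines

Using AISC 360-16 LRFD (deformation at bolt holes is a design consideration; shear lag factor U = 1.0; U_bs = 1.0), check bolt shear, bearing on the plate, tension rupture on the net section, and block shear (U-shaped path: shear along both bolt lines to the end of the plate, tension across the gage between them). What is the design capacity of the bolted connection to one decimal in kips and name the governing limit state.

Bolt shear: A_b = π(0.875)²/4 = 0.60132 in². φR_n = 0.75 × 68 × 0.60132 × 10 × 1 = 306.7 kips.
Bearing (0.25 in plate, F_u = 70 ksi): end bolts L_c = 2 − 0.9375/2 = 1.53125, R_n = min(1.2×1.53125×0.25×70, 2.4×0.875×0.25×70) = 32.156 kips/bolt; interior L_c = 2.625 − 0.9375 = 1.6875, R_n = 35.438 kips/bolt. φR_n = 0.75 × (2×32.156 + 8×35.438) = 260.9 kips.
Tension rupture (net): A_n = (9.5625 − 2×1)×0.25 = 1.8906 in² (U = 1.0, A_e = A_n). φR_n = 0.75 × 70 × 1.8906 = 99.3 kips.
Block shear: shear path 2×[2+4×2.625] = 2×12.5 in, A_gv = 6.25, A_nv = 2×(12.5 − 4.5×1)×0.25 = 4 in²; tension across gage: (3.3125 − 1×1)×0.25 = 0.57813 in². R_n = min(0.6×70×4, 0.6×50×6.25) + 1.0×70×0.57813 = min(168, 187.5) + 40.469 = 208.47 kips. φR_n = 0.75 × 208.47 = 156.4 kips.
Governing: min(306.7, 260.9, 99.3, 156.4) = 99.3 kips → net-section rupture.

99.3 kips (net-section rupture governs)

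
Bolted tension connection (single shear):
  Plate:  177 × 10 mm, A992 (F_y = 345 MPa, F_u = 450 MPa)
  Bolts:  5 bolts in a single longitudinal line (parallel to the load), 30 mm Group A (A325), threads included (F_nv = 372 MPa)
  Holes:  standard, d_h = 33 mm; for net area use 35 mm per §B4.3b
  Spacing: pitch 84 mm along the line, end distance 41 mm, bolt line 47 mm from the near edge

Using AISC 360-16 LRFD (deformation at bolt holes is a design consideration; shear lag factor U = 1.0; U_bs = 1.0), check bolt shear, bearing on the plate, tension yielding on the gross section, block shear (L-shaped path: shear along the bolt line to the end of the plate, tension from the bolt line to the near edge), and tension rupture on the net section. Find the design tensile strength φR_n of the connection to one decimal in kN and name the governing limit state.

479.3 kN (net-section rupture governs)

Bolt shear: A_b = π(30)²/4 = 706.86 mm². φR_n = 0.75 × 372 × 706.86 × 5 × 1 = 986.1 kN.
Bearing (10 mm plate, F_u = 450 MPa): end bolts L_c = 41 − 33/2 = 24.5, R_n = min(1.2×24.5×10×450, 2.4×30×10×450) = 132.3 kN/bolt; interior L_c = 84 − 33 = 51, R_n = 275.4 kN/bolt. φR_n = 0.75 × (1×132.3 + 4×275.4) = 925.4 kN.
Tension yield (gross): A_g = 177×10 = 1770 mm². φR_n = 0.90 × 345 × 1770 = 549.6 kN.
Block shear: shear path 1×[41+4×84] = 1×377 mm, A_gv = 3770, A_nv = 1×(377 − 4.5×35)×10 = 2195 mm²; tension to near edge: (47 − 0.5×35)×10 = 295 mm². R_n = min(0.6×450×2195, 0.6×345×3770) + 1.0×450×295 = min(592.65, 780.39) + 132.75 = 725.4 kN. φR_n = 0.75 × 725.4 = 544.1 kN.
Tension rupture (net): A_n = (177 − 1×35)×10 = 1420 mm² (U = 1.0, A_e = A_n). φR_n = 0.75 × 450 × 1420 = 479.3 kN.
Governing: min(986.1, 925.4, 549.6, 544.1, 479.3) = 479.3 kN → net-section rupture.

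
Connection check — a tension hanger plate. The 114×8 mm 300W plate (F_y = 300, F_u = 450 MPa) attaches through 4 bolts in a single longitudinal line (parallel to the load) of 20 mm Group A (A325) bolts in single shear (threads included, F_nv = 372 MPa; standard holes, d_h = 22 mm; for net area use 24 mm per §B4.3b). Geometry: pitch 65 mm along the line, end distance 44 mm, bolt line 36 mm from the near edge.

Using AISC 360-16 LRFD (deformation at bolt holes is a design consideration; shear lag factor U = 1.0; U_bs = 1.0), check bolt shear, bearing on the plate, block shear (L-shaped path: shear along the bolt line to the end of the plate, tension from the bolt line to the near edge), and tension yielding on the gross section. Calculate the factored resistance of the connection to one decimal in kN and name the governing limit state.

246.2 kN (gross-section yield governs)

Bolt shear: A_b = π(20)²/4 = 314.16 mm². φR_n = 0.75 × 372 × 314.16 × 4 × 1 = 350.6 kN.
Bearing (8 mm plate, F_u = 450 MPa): end bolts L_c = 44 − 22/2 = 33, R_n = min(1.2×33×8×450, 2.4×20×8×450) = 142.56 kN/bolt; interior L_c = 65 − 22 = 43, R_n = 172.8 kN/bolt. φR_n = 0.75 × (1×142.56 + 3×172.8) = 495.7 kN.
Block shear: shear path 1×[44+3×65] = 1×239 mm, A_gv = 1912, A_nv = 1×(239 − 3.5×24)×8 = 1240 mm²; tension to near edge: (36 − 0.5×24)×8 = 192 mm². R_n = min(0.6×450×1240, 0.6×300×1912) + 1.0×450×192 = min(334.8, 344.16) + 86.4 = 421.2 kN. φR_n = 0.75 × 421.2 = 315.9 kN.
Tension yield (gross): A_g = 114×8 = 912 mm². φR_n = 0.90 × 300 × 912 = 246.2 kN.
Governing: min(350.6, 495.7, 315.9, 246.2) = 246.2 kN → gross-section yield.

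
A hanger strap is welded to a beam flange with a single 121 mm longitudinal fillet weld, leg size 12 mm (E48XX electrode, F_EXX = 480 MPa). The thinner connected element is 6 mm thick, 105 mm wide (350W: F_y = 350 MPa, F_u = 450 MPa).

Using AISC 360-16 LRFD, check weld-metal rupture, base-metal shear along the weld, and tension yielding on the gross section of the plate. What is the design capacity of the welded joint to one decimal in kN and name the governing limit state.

Weld metal: throat = 0.707×12 = 8.484 mm, L = 121 mm. φR_n = 0.75 × 0.6 × 480 × 8.484 × 121 = 221.7 kN.
Base metal shear (6 mm plate): yield φR_n = 1.0×0.6×350×6×121 = 152.5 kN; rupture φR_n = 0.75×0.6×450×6×121 = 147.0 kN; take 147.0 kN (rupture).
Tension yield (gross): A_g = 105×6 = 630 mm². φR_n = 0.90 × 350 × 630 = 198.5 kN.
Governing: min(221.7, 147.0, 198.5) = 147.0 kN → base-metal shear.

147.0 kN (base-metal shear governs)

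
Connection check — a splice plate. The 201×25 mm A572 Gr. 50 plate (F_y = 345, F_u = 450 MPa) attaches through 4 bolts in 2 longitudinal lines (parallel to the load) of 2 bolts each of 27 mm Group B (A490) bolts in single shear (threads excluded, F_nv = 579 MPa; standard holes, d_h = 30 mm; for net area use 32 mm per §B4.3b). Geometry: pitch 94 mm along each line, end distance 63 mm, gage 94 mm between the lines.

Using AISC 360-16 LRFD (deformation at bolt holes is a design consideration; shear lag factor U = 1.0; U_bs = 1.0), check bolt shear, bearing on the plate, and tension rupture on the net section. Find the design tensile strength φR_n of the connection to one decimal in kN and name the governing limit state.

994.5 kN (bolt shear governs)

Bolt shear: A_b = π(27)²/4 = 572.56 mm². φR_n = 0.75 × 579 × 572.56 × 4 × 1 = 994.5 kN.
Bearing (25 mm plate, F_u = 450 MPa): end bolts L_c = 63 − 30/2 = 48, R_n = min(1.2×48×25×450, 2.4×27×25×450) = 648 kN/bolt; interior L_c = 94 − 30 = 64, R_n = 729 kN/bolt. φR_n = 0.75 × (2×648 + 2×729) = 2065.5 kN.
Tension rupture (net): A_n = (201 − 2×32)×25 = 3425 mm² (U = 1.0, A_e = A_n). φR_n = 0.75 × 450 × 3425 = 1155.9 kN.
Governing: min(994.5, 2065.5, 1155.9) = 994.5 kN → bolt shear.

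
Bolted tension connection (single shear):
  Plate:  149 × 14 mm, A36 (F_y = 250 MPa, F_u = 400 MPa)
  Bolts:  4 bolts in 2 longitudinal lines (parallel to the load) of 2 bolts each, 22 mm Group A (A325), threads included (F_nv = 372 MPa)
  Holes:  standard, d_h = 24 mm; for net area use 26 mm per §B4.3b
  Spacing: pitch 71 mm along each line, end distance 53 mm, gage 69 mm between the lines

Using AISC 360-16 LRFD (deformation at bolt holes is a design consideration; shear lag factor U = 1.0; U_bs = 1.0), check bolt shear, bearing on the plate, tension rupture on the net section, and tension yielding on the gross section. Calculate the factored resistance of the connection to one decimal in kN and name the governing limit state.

Bolt shear: A_b = π(22)²/4 = 380.13 mm². φR_n = 0.75 × 372 × 380.13 × 4 × 1 = 424.2 kN.
Bearing (14 mm plate, F_u = 400 MPa): end bolts L_c = 53 − 24/2 = 41, R_n = min(1.2×41×14×400, 2.4×22×14×400) = 275.52 kN/bolt; interior L_c = 71 − 24 = 47, R_n = 295.68 kN/bolt. φR_n = 0.75 × (2×275.52 + 2×295.68) = 856.8 kN.
Tension rupture (net): A_n = (149 − 2×26)×14 = 1358 mm² (U = 1.0, A_e = A_n). φR_n = 0.75 × 400 × 1358 = 407.4 kN.
Tension yield (gross): A_g = 149×14 = 2086 mm². φR_n = 0.90 × 250 × 2086 = 469.4 kN.
Governing: min(424.2, 856.8, 407.4, 469.4) = 407.4 kN → net-section rupture.

407.4 kN (net-section rupture governs)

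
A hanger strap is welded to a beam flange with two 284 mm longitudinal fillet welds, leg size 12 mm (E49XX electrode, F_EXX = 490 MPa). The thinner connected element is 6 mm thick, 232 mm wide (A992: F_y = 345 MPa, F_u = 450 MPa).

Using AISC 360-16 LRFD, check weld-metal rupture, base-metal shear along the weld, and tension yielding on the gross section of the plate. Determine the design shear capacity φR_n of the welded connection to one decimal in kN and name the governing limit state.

Weld metal: throat = 0.707×12 = 8.484 mm, L = 2×284 = 568 mm. φR_n = 0.75 × 0.6 × 490 × 8.484 × 568 = 1062.6 kN.
Base metal shear (6 mm plate): yield φR_n = 1.0×0.6×345×6×568 = 705.5 kN; rupture φR_n = 0.75×0.6×450×6×568 = 690.1 kN; take 690.1 kN (rupture).
Tension yield (gross): A_g = 232×6 = 1392 mm². φR_n = 0.90 × 345 × 1392 = 432.2 kN.
Governing: min(1062.6, 690.1, 432.2) = 432.2 kN → gross-section yield.

432.2 kN (gross-section yield governs)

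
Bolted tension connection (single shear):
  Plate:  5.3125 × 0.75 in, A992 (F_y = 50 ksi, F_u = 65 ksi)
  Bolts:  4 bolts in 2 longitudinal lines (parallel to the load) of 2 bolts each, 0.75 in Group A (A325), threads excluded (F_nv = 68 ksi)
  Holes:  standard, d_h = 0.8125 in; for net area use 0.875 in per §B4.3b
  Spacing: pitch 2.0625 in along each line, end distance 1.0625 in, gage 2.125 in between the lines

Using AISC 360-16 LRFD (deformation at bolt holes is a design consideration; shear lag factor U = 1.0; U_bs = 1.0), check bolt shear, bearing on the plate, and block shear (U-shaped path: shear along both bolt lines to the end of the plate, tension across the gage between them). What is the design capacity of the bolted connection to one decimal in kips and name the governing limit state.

Bolt shear: A_b = π(0.75)²/4 = 0.44179 in². φR_n = 0.75 × 68 × 0.44179 × 4 × 1 = 90.1 kips.
Bearing (0.75 in plate, F_u = 65 ksi): end bolts L_c = 1.0625 − 0.8125/2 = 0.65625, R_n = min(1.2×0.65625×0.75×65, 2.4×0.75×0.75×65) = 38.391 kips/bolt; interior L_c = 2.0625 − 0.8125 = 1.25, R_n = 73.125 kips/bolt. φR_n = 0.75 × (2×38.391 + 2×73.125) = 167.3 kips.
Block shear: shear path 2×[1.0625+1×2.0625] = 2×3.125 in, A_gv = 4.6875, A_nv = 2×(3.125 − 1.5×0.875)×0.75 = 2.7188 in²; tension across gage: (2.125 − 1×0.875)×0.75 = 0.9375 in². R_n = min(0.6×65×2.7188, 0.6×50×4.6875) + 1.0×65×0.9375 = min(106.03, 140.63) + 60.938 = 166.97 kips. φR_n = 0.75 × 166.97 = 125.2 kips.
Governing: min(90.1, 167.3, 125.2) = 90.1 kips → bolt shear.

90.1 kips (bolt shear governs)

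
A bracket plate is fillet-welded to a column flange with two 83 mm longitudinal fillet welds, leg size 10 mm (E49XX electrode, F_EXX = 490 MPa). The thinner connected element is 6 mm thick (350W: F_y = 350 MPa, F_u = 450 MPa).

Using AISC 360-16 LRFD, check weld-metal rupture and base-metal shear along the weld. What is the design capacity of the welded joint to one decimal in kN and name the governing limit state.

201.7 kN (base-metal shear governs)

Weld metal: throat = 0.707×10 = 7.07 mm, L = 2×83 = 166 mm. φR_n = 0.75 × 0.6 × 490 × 7.07 × 166 = 258.8 kN.
Base metal shear (6 mm plate): yield φR_n = 1.0×0.6×350×6×166 = 209.2 kN; rupture φR_n = 0.75×0.6×450×6×166 = 201.7 kN; take 201.7 kN (rupture).
Governing: min(258.8, 201.7) = 201.7 kN → base-metal shear.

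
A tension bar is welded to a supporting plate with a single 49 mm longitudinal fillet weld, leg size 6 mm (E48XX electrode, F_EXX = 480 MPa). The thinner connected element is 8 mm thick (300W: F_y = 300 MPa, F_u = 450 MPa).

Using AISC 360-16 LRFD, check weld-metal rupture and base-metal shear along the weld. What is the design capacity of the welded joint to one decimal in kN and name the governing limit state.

44.9 kN (weld metal governs)

Weld metal: throat = 0.707×6 = 4.242 mm, L = 49 mm. φR_n = 0.75 × 0.6 × 480 × 4.242 × 49 = 44.9 kN.
Base metal shear (8 mm plate): yield φR_n = 1.0×0.6×300×8×49 = 70.6 kN; rupture φR_n = 0.75×0.6×450×8×49 = 79.4 kN; take 70.6 kN (yield).
Governing: min(44.9, 70.6) = 44.9 kN → weld metal.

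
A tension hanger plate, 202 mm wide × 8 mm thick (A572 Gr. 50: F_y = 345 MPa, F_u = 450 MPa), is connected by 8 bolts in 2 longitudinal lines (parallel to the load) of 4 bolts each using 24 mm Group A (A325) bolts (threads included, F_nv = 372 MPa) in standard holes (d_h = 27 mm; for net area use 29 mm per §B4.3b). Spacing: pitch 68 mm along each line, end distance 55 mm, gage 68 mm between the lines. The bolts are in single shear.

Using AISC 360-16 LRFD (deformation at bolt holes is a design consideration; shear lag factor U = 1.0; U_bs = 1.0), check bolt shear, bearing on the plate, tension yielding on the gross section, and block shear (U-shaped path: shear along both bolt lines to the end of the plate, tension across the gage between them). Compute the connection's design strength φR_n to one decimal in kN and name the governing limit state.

501.8 kN (gross-section yield governs)

Bolt shear: A_b = π(24)²/4 = 452.39 mm². φR_n = 0.75 × 372 × 452.39 × 8 × 1 = 1009.7 kN.
Bearing (8 mm plate, F_u = 450 MPa): end bolts L_c = 55 − 27/2 = 41.5, R_n = min(1.2×41.5×8×450, 2.4×24×8×450) = 179.28 kN/bolt; interior L_c = 68 − 27 = 41, R_n = 177.12 kN/bolt. φR_n = 0.75 × (2×179.28 + 6×177.12) = 1066.0 kN.
Tension yield (gross): A_g = 202×8 = 1616 mm². φR_n = 0.90 × 345 × 1616 = 501.8 kN.
Block shear: shear path 2×[55+3×68] = 2×259 mm, A_gv = 4144, A_nv = 2×(259 − 3.5×29)×8 = 2520 mm²; tension across gage: (68 − 1×29)×8 = 312 mm². R_n = min(0.6×450×2520, 0.6×345×4144) + 1.0×450×312 = min(680.4, 857.81) + 140.4 = 820.8 kN. φR_n = 0.75 × 820.8 = 615.6 kN.
Governing: min(1009.7, 1066.0, 501.8, 615.6) = 501.8 kN → gross-section yield.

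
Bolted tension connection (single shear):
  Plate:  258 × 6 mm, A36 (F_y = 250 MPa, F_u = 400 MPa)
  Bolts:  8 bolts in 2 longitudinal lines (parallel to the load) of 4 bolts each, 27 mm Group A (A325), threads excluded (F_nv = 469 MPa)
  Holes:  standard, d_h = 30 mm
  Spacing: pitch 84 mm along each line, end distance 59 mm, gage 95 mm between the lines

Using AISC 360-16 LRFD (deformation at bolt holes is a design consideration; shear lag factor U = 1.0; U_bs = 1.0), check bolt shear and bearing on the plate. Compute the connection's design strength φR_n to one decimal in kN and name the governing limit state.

889.9 kN (bearing governs)

Bolt shear: A_b = π(27)²/4 = 572.56 mm². φR_n = 0.75 × 469 × 572.56 × 8 × 1 = 1611.2 kN.
Bearing (6 mm plate, F_u = 400 MPa): end bolts L_c = 59 − 30/2 = 44, R_n = min(1.2×44×6×400, 2.4×27×6×400) = 126.72 kN/bolt; interior L_c = 84 − 30 = 54, R_n = 155.52 kN/bolt. φR_n = 0.75 × (2×126.72 + 6×155.52) = 889.9 kN.
Governing: min(1611.2, 889.9) = 889.9 kN → bearing.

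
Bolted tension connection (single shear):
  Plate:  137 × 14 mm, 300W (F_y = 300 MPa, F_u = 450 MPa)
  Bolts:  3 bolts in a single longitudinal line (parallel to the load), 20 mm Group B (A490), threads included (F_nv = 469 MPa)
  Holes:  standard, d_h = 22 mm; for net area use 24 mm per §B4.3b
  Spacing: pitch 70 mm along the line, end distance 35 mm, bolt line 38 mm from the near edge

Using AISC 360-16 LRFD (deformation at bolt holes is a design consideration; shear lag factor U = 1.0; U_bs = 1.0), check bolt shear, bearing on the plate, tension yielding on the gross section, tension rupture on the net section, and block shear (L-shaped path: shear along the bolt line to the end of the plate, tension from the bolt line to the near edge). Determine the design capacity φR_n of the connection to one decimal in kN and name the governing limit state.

331.5 kN (bolt shear governs)

Bolt shear: A_b = π(20)²/4 = 314.16 mm². φR_n = 0.75 × 469 × 314.16 × 3 × 1 = 331.5 kN.
Bearing (14 mm plate, F_u = 450 MPa): end bolts L_c = 35 − 22/2 = 24, R_n = min(1.2×24×14×450, 2.4×20×14×450) = 181.44 kN/bolt; interior L_c = 70 − 22 = 48, R_n = 302.4 kN/bolt. φR_n = 0.75 × (1×181.44 + 2×302.4) = 589.7 kN.
Tension yield (gross): A_g = 137×14 = 1918 mm². φR_n = 0.90 × 300 × 1918 = 517.9 kN.
Tension rupture (net): A_n = (137 − 1×24)×14 = 1582 mm² (U = 1.0, A_e = A_n). φR_n = 0.75 × 450 × 1582 = 533.9 kN.
Block shear: shear path 1×[35+2×70] = 1×175 mm, A_gv = 2450, A_nv = 1×(175 − 2.5×24)×14 = 1610 mm²; tension to near edge: (38 − 0.5×24)×14 = 364 mm². R_n = min(0.6×450×1610, 0.6×300×2450) + 1.0×450×364 = min(434.7, 441) + 163.8 = 598.5 kN. φR_n = 0.75 × 598.5 = 448.9 kN.
Governing: min(331.5, 589.7, 517.9, 533.9, 448.9) = 331.5 kN → bolt shear.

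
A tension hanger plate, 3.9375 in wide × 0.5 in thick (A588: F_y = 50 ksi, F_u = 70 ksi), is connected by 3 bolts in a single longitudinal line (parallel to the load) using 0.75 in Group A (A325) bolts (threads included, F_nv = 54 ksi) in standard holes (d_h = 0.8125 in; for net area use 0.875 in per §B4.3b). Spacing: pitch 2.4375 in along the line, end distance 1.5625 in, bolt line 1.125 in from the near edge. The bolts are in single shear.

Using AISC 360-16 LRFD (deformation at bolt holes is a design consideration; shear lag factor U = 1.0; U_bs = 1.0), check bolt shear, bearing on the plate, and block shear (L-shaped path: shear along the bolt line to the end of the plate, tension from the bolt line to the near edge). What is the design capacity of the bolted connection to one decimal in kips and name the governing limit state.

53.7 kips (bolt shear governs)

Bolt shear: A_b = π(0.75)²/4 = 0.44179 in². φR_n = 0.75 × 54 × 0.44179 × 3 × 1 = 53.7 kips.
Bearing (0.5 in plate, F_u = 70 ksi): end bolts L_c = 1.5625 − 0.8125/2 = 1.15625, R_n = min(1.2×1.15625×0.5×70, 2.4×0.75×0.5×70) = 48.563 kips/bolt; interior L_c = 2.4375 − 0.8125 = 1.625, R_n = 63 kips/bolt. φR_n = 0.75 × (1×48.563 + 2×63) = 130.9 kips.
Block shear: shear path 1×[1.5625+2×2.4375] = 1×6.4375 in, A_gv = 3.2188, A_nv = 1×(6.4375 − 2.5×0.875)×0.5 = 2.125 in²; tension to near edge: (1.125 − 0.5×0.875)×0.5 = 0.34375 in². R_n = min(0.6×70×2.125, 0.6×50×3.2188) + 1.0×70×0.34375 = min(89.25, 96.564) + 24.063 = 113.31 kips. φR_n = 0.75 × 113.31 = 85.0 kips.
Governing: min(53.7, 130.9, 85.0) = 53.7 kips → bolt shear.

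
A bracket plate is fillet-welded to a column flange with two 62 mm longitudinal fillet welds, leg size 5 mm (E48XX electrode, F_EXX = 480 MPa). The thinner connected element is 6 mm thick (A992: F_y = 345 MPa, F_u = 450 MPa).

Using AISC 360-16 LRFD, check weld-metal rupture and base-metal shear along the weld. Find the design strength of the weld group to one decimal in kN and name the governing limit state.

Weld metal: throat = 0.707×5 = 3.535 mm, L = 2×62 = 124 mm. φR_n = 0.75 × 0.6 × 480 × 3.535 × 124 = 94.7 kN.
Base metal shear (6 mm plate): yield φR_n = 1.0×0.6×345×6×124 = 154.0 kN; rupture φR_n = 0.75×0.6×450×6×124 = 150.7 kN; take 150.7 kN (rupture).
Governing: min(94.7, 150.7) = 94.7 kN → weld metal.

94.7 kN (weld metal governs)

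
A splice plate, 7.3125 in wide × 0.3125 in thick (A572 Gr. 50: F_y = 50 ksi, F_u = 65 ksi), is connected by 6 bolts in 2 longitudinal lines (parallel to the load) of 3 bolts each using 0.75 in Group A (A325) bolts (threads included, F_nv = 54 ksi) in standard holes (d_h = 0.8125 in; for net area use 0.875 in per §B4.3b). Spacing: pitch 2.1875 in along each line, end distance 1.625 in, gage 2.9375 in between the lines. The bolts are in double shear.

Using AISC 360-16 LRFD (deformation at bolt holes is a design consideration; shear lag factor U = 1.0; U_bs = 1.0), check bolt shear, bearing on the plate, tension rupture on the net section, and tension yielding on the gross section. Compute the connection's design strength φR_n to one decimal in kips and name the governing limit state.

84.7 kips (net-section rupture governs)

Bolt shear: A_b = π(0.75)²/4 = 0.44179 in². φR_n = 0.75 × 54 × 0.44179 × 6 × 2 = 214.7 kips.
Bearing (0.3125 in plate, F_u = 65 ksi): end bolts L_c = 1.625 − 0.8125/2 = 1.21875, R_n = min(1.2×1.21875×0.3125×65, 2.4×0.75×0.3125×65) = 29.707 kips/bolt; interior L_c = 2.1875 − 0.8125 = 1.375, R_n = 33.516 kips/bolt. φR_n = 0.75 × (2×29.707 + 4×33.516) = 145.1 kips.
Tension rupture (net): A_n = (7.3125 − 2×0.875)×0.3125 = 1.7383 in² (U = 1.0, A_e = A_n). φR_n = 0.75 × 65 × 1.7383 = 84.7 kips.
Tension yield (gross): A_g = 7.3125×0.3125 = 2.2852 in². φR_n = 0.90 × 50 × 2.2852 = 102.8 kips.
Governing: min(214.7, 145.1, 84.7, 102.8) = 84.7 kips → net-section rupture.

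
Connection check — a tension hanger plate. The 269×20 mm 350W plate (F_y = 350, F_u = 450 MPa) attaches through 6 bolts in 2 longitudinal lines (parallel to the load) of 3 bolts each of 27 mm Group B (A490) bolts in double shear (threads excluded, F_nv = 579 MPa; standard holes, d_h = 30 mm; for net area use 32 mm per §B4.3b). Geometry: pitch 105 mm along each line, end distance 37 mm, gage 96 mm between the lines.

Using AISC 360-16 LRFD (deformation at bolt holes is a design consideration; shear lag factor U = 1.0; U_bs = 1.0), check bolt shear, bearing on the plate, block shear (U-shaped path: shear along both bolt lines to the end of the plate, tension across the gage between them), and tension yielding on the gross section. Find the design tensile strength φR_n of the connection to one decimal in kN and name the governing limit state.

1694.7 kN (gross-section yield governs)

Bolt shear: A_b = π(27)²/4 = 572.56 mm². φR_n = 0.75 × 579 × 572.56 × 6 × 2 = 2983.6 kN.
Bearing (20 mm plate, F_u = 450 MPa): end bolts L_c = 37 − 30/2 = 22, R_n = min(1.2×22×20×450, 2.4×27×20×450) = 237.6 kN/bolt; interior L_c = 105 − 30 = 75, R_n = 583.2 kN/bolt. φR_n = 0.75 × (2×237.6 + 4×583.2) = 2106.0 kN.
Block shear: shear path 2×[37+2×105] = 2×247 mm, A_gv = 9880, A_nv = 2×(247 − 2.5×32)×20 = 6680 mm²; tension across gage: (96 − 1×32)×20 = 1280 mm². R_n = min(0.6×450×6680, 0.6×350×9880) + 1.0×450×1280 = min(1803.6, 2074.8) + 576 = 2379.6 kN. φR_n = 0.75 × 2379.6 = 1784.7 kN.
Tension yield (gross): A_g = 269×20 = 5380 mm². φR_n = 0.90 × 350 × 5380 = 1694.7 kN.
Governing: min(2983.6, 2106.0, 1784.7, 1694.7) = 1694.7 kN → gross-section yield.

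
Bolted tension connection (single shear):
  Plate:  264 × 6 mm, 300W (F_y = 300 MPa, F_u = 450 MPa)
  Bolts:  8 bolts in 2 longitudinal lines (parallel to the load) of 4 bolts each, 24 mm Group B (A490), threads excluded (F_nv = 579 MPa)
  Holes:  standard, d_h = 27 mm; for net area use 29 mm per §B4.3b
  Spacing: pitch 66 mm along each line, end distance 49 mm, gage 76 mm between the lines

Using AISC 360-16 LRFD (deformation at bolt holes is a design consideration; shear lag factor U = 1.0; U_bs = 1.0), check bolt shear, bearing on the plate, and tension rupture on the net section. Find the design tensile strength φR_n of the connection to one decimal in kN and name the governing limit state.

417.2 kN (net-section rupture governs)

Bolt shear: A_b = π(24)²/4 = 452.39 mm². φR_n = 0.75 × 579 × 452.39 × 8 × 1 = 1571.6 kN.
Bearing (6 mm plate, F_u = 450 MPa): end bolts L_c = 49 − 27/2 = 35.5, R_n = min(1.2×35.5×6×450, 2.4×24×6×450) = 115.02 kN/bolt; interior L_c = 66 − 27 = 39, R_n = 126.36 kN/bolt. φR_n = 0.75 × (2×115.02 + 6×126.36) = 741.2 kN.
Tension rupture (net): A_n = (264 − 2×29)×6 = 1236 mm² (U = 1.0, A_e = A_n). φR_n = 0.75 × 450 × 1236 = 417.2 kN.
Governing: min(1571.6, 741.2, 417.2) = 417.2 kN → net-section rupture.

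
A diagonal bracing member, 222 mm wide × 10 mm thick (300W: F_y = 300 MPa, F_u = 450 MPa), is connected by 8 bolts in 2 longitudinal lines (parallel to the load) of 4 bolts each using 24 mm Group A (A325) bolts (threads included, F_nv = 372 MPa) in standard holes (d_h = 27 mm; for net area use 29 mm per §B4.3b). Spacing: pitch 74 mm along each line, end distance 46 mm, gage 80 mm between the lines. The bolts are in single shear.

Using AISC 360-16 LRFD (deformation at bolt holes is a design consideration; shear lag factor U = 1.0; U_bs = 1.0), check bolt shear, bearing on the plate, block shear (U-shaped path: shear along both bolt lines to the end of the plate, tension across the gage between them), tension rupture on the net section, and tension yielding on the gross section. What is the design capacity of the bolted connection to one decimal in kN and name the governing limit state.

Bolt shear: A_b = π(24)²/4 = 452.39 mm². φR_n = 0.75 × 372 × 452.39 × 8 × 1 = 1009.7 kN.
Bearing (10 mm plate, F_u = 450 MPa): end bolts L_c = 46 − 27/2 = 32.5, R_n = min(1.2×32.5×10×450, 2.4×24×10×450) = 175.5 kN/bolt; interior L_c = 74 − 27 = 47, R_n = 253.8 kN/bolt. φR_n = 0.75 × (2×175.5 + 6×253.8) = 1405.4 kN.
Block shear: shear path 2×[46+3×74] = 2×268 mm, A_gv = 5360, A_nv = 2×(268 − 3.5×29)×10 = 3330 mm²; tension across gage: (80 − 1×29)×10 = 510 mm². R_n = min(0.6×450×3330, 0.6×300×5360) + 1.0×450×510 = min(899.1, 964.8) + 229.5 = 1128.6 kN. φR_n = 0.75 × 1128.6 = 846.5 kN.
Tension rupture (net): A_n = (222 − 2×29)×10 = 1640 mm² (U = 1.0, A_e = A_n). φR_n = 0.75 × 450 × 1640 = 553.5 kN.
Tension yield (gross): A_g = 222×10 = 2220 mm². φR_n = 0.90 × 300 × 2220 = 599.4 kN.
Governing: min(1009.7, 1405.4, 846.5, 553.5, 599.4) = 553.5 kN → net-section rupture.

553.5 kN (net-section rupture governs)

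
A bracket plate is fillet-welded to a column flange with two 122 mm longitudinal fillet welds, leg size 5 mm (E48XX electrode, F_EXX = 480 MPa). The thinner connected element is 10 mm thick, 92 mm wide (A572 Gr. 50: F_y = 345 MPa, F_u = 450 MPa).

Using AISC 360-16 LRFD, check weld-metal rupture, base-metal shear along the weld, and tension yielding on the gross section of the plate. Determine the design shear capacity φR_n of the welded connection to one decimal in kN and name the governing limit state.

Weld metal: throat = 0.707×5 = 3.535 mm, L = 2×122 = 244 mm. φR_n = 0.75 × 0.6 × 480 × 3.535 × 244 = 186.3 kN.
Base metal shear (10 mm plate): yield φR_n = 1.0×0.6×345×10×244 = 505.1 kN; rupture φR_n = 0.75×0.6×450×10×244 = 494.1 kN; take 494.1 kN (rupture).
Tension yield (gross): A_g = 92×10 = 920 mm². φR_n = 0.90 × 345 × 920 = 285.7 kN.
Governing: min(186.3, 494.1, 285.7) = 186.3 kN → weld metal.

186.3 kN (weld metal governs)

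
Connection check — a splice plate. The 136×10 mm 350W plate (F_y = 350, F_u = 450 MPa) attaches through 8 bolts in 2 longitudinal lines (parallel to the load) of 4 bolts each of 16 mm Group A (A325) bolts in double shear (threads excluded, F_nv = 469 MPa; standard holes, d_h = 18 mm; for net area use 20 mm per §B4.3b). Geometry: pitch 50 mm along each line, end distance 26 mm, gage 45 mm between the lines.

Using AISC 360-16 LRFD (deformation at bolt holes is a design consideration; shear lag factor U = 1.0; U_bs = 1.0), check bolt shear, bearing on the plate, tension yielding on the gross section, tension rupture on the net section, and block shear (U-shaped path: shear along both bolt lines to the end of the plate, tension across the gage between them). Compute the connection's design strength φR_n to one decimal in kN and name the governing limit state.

Bolt shear: A_b = π(16)²/4 = 201.06 mm². φR_n = 0.75 × 469 × 201.06 × 8 × 2 = 1131.6 kN.
Bearing (10 mm plate, F_u = 450 MPa): end bolts L_c = 26 − 18/2 = 17, R_n = min(1.2×17×10×450, 2.4×16×10×450) = 91.8 kN/bolt; interior L_c = 50 − 18 = 32, R_n = 172.8 kN/bolt. φR_n = 0.75 × (2×91.8 + 6×172.8) = 915.3 kN.
Tension yield (gross): A_g = 136×10 = 1360 mm². φR_n = 0.90 × 350 × 1360 = 428.4 kN.
Tension rupture (net): A_n = (136 − 2×20)×10 = 960 mm² (U = 1.0, A_e = A_n). φR_n = 0.75 × 450 × 960 = 324.0 kN.
Block shear: shear path 2×[26+3×50] = 2×176 mm, A_gv = 3520, A_nv = 2×(176 − 3.5×20)×10 = 2120 mm²; tension across gage: (45 − 1×20)×10 = 250 mm². R_n = min(0.6×450×2120, 0.6×350×3520) + 1.0×450×250 = min(572.4, 739.2) + 112.5 = 684.9 kN. φR_n = 0.75 × 684.9 = 513.7 kN.
Governing: min(1131.6, 915.3, 428.4, 324.0, 513.7) = 324.0 kN → net-section rupture.

324.0 kN (net-section rupture governs)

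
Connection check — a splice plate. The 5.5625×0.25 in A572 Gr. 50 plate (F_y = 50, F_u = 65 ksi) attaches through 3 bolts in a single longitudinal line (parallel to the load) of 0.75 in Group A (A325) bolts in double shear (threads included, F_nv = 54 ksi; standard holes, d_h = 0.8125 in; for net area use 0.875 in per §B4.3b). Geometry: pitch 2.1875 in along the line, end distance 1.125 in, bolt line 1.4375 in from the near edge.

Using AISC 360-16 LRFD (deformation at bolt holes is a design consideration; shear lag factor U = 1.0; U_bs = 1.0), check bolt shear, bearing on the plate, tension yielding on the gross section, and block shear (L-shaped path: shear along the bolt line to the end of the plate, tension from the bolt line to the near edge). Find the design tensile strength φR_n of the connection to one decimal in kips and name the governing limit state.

Bolt shear: A_b = π(0.75)²/4 = 0.44179 in². φR_n = 0.75 × 54 × 0.44179 × 3 × 2 = 107.4 kips.
Bearing (0.25 in plate, F_u = 65 ksi): end bolts L_c = 1.125 − 0.8125/2 = 0.71875, R_n = min(1.2×0.71875×0.25×65, 2.4×0.75×0.25×65) = 14.016 kips/bolt; interior L_c = 2.1875 − 0.8125 = 1.375, R_n = 26.813 kips/bolt. φR_n = 0.75 × (1×14.016 + 2×26.813) = 50.7 kips.
Tension yield (gross): A_g = 5.5625×0.25 = 1.3906 in². φR_n = 0.90 × 50 × 1.3906 = 62.6 kips.
Block shear: shear path 1×[1.125+2×2.1875] = 1×5.5 in, A_gv = 1.375, A_nv = 1×(5.5 − 2.5×0.875)×0.25 = 0.82813 in²; tension to near edge: (1.4375 − 0.5×0.875)×0.25 = 0.25 in². R_n = min(0.6×65×0.82813, 0.6×50×1.375) + 1.0×65×0.25 = min(32.297, 41.25) + 16.25 = 48.547 kips. φR_n = 0.75 × 48.547 = 36.4 kips.
Governing: min(107.4, 50.7, 62.6, 36.4) = 36.4 kips → block shear.

36.4 kips (block shear governs)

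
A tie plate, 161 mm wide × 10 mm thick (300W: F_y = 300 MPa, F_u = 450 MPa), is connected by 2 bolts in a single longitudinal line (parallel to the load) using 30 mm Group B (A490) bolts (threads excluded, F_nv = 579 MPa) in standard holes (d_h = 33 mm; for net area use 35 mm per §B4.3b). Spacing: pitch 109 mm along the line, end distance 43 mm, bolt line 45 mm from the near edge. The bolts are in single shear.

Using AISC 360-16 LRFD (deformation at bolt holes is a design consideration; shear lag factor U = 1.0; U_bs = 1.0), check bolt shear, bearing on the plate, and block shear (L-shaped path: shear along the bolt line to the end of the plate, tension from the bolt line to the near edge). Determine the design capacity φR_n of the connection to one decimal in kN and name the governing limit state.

Bolt shear: A_b = π(30)²/4 = 706.86 mm². φR_n = 0.75 × 579 × 706.86 × 2 × 1 = 613.9 kN.
Bearing (10 mm plate, F_u = 450 MPa): end bolts L_c = 43 − 33/2 = 26.5, R_n = min(1.2×26.5×10×450, 2.4×30×10×450) = 143.1 kN/bolt; interior L_c = 109 − 33 = 76, R_n = 324 kN/bolt. φR_n = 0.75 × (1×143.1 + 1×324) = 350.3 kN.
Block shear: shear path 1×[43+1×109] = 1×152 mm, A_gv = 1520, A_nv = 1×(152 − 1.5×35)×10 = 995 mm²; tension to near edge: (45 − 0.5×35)×10 = 275 mm². R_n = min(0.6×450×995, 0.6×300×1520) + 1.0×450×275 = min(268.65, 273.6) + 123.75 = 392.4 kN. φR_n = 0.75 × 392.4 = 294.3 kN.
Governing: min(613.9, 350.3, 294.3) = 294.3 kN → block shear.

294.3 kN (block shear governs)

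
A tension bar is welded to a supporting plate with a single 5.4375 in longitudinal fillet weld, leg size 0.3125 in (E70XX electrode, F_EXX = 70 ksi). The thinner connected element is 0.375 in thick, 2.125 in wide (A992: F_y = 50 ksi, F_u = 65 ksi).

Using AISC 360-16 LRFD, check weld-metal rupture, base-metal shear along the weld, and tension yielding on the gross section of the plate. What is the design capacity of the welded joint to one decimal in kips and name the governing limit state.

Weld metal: throat = 0.707×0.3125 = 0.22094 in, L = 5.4375 in. φR_n = 0.75 × 0.6 × 70 × 0.22094 × 5.4375 = 37.8 kips.
Base metal shear (0.375 in plate): yield φR_n = 1.0×0.6×50×0.375×5.4375 = 61.2 kips; rupture φR_n = 0.75×0.6×65×0.375×5.4375 = 59.6 kips; take 59.6 kips (rupture).
Tension yield (gross): A_g = 2.125×0.375 = 0.79688 in². φR_n = 0.90 × 50 × 0.79688 = 35.9 kips.
Governing: min(37.8, 59.6, 35.9) = 35.9 kips → gross-section yield.

35.9 kips (gross-section yield governs)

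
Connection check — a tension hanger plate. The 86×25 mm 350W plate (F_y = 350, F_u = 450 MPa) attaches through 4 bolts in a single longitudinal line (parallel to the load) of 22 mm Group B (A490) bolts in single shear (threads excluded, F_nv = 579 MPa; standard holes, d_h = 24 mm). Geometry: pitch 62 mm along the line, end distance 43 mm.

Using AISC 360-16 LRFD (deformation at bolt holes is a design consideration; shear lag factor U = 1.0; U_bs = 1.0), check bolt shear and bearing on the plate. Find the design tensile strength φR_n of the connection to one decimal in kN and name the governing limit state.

Bolt shear: A_b = π(22)²/4 = 380.13 mm². φR_n = 0.75 × 579 × 380.13 × 4 × 1 = 660.3 kN.
Bearing (25 mm plate, F_u = 450 MPa): end bolts L_c = 43 − 24/2 = 31, R_n = min(1.2×31×25×450, 2.4×22×25×450) = 418.5 kN/bolt; interior L_c = 62 − 24 = 38, R_n = 513 kN/bolt. φR_n = 0.75 × (1×418.5 + 3×513) = 1468.1 kN.
Governing: min(660.3, 1468.1) = 660.3 kN → bolt shear.

660.3 kN (bolt shear governs)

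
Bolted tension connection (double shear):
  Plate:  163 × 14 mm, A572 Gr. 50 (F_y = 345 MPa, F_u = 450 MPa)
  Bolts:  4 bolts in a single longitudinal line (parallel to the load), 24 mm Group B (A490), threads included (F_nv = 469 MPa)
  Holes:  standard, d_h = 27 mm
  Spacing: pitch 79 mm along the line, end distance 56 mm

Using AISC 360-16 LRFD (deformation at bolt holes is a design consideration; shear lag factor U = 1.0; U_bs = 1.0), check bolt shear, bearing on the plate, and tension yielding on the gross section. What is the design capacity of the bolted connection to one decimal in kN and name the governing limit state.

Bolt shear: A_b = π(24)²/4 = 452.39 mm². φR_n = 0.75 × 469 × 452.39 × 4 × 2 = 1273.0 kN.
Bearing (14 mm plate, F_u = 450 MPa): end bolts L_c = 56 − 27/2 = 42.5, R_n = min(1.2×42.5×14×450, 2.4×24×14×450) = 321.3 kN/bolt; interior L_c = 79 − 27 = 52, R_n = 362.88 kN/bolt. φR_n = 0.75 × (1×321.3 + 3×362.88) = 1057.5 kN.
Tension yield (gross): A_g = 163×14 = 2282 mm². φR_n = 0.90 × 345 × 2282 = 708.6 kN.
Governing: min(1273.0, 1057.5, 708.6) = 708.6 kN → gross-section yield.

708.6 kN (gross-section yield governs)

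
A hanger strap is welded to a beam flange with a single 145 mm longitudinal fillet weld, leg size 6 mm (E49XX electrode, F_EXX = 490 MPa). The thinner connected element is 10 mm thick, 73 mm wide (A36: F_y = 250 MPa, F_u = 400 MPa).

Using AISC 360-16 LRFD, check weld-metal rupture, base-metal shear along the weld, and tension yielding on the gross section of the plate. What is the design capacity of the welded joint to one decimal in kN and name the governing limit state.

Weld metal: throat = 0.707×6 = 4.242 mm, L = 145 mm. φR_n = 0.75 × 0.6 × 490 × 4.242 × 145 = 135.6 kN.
Base metal shear (10 mm plate): yield φR_n = 1.0×0.6×250×10×145 = 217.5 kN; rupture φR_n = 0.75×0.6×400×10×145 = 261.0 kN; take 217.5 kN (yield).
Tension yield (gross): A_g = 73×10 = 730 mm². φR_n = 0.90 × 250 × 730 = 164.3 kN.
Governing: min(135.6, 217.5, 164.3) = 135.6 kN → weld metal.

135.6 kN (weld metal governs)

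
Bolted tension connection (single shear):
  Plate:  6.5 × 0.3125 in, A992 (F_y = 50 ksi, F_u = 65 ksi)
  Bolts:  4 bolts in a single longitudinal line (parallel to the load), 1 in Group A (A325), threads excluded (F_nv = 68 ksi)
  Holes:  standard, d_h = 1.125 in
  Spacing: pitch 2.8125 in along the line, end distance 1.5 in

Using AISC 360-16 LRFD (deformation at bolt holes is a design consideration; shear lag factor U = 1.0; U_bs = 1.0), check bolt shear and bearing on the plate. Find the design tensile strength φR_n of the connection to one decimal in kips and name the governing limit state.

109.7 kips (bearing governs)

Bolt shear: A_b = π(1)²/4 = 0.7854 in². φR_n = 0.75 × 68 × 0.7854 × 4 × 1 = 160.2 kips.
Bearing (0.3125 in plate, F_u = 65 ksi): end bolts L_c = 1.5 − 1.125/2 = 0.9375, R_n = min(1.2×0.9375×0.3125×65, 2.4×1×0.3125×65) = 22.852 kips/bolt; interior L_c = 2.8125 − 1.125 = 1.6875, R_n = 41.133 kips/bolt. φR_n = 0.75 × (1×22.852 + 3×41.133) = 109.7 kips.
Governing: min(160.2, 109.7) = 109.7 kips → bearing.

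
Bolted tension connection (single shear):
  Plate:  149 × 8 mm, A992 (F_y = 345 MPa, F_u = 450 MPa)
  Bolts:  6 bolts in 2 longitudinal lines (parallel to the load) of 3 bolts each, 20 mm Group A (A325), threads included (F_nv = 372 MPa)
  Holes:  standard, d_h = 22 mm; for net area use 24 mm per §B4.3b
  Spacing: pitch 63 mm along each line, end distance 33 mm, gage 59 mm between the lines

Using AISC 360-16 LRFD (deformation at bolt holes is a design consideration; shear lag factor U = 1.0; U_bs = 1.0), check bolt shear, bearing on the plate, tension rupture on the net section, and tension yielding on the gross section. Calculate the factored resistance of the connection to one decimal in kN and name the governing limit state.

Bolt shear: A_b = π(20)²/4 = 314.16 mm². φR_n = 0.75 × 372 × 314.16 × 6 × 1 = 525.9 kN.
Bearing (8 mm plate, F_u = 450 MPa): end bolts L_c = 33 − 22/2 = 22, R_n = min(1.2×22×8×450, 2.4×20×8×450) = 95.04 kN/bolt; interior L_c = 63 − 22 = 41, R_n = 172.8 kN/bolt. φR_n = 0.75 × (2×95.04 + 4×172.8) = 661.0 kN.
Tension rupture (net): A_n = (149 − 2×24)×8 = 808 mm² (U = 1.0, A_e = A_n). φR_n = 0.75 × 450 × 808 = 272.7 kN.
Tension yield (gross): A_g = 149×8 = 1192 mm². φR_n = 0.90 × 345 × 1192 = 370.1 kN.
Governing: min(525.9, 661.0, 272.7, 370.1) = 272.7 kN → net-section rupture.

272.7 kN (net-section rupture governs)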